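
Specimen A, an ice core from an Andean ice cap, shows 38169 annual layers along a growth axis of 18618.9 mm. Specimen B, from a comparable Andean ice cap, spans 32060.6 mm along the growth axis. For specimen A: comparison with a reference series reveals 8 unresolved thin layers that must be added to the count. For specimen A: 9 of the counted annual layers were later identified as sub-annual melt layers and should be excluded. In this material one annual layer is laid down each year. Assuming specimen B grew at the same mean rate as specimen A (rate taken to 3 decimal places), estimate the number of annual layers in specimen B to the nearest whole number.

65698 annual layers

Specimen A: correcting the raw count gives 38169 − 9 + 8 = 38168 true annual layers.
A: 18618.9 mm over 38168 years gives 18618.9 / 38168 ≈ 0.488 mm/year.
B spans 32060.6 / 0.488 = 65697.95 years ≈ 65698 annual layers.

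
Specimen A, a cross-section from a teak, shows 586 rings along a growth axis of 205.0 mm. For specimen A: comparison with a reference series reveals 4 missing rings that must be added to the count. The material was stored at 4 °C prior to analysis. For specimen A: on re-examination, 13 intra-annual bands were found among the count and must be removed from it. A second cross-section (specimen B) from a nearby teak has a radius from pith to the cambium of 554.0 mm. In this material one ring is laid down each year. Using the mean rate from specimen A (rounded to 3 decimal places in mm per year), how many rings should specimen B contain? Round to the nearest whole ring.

Specimen A: adjusted count: 586 − 13 + 4 = 577 rings.
A: Mean rate = 205.0 mm / 577 years ≈ 0.355 mm/year.
Specimen B: 554.0 mm / 0.355 mm per year = 1560.56 years ≈ 1561 rings.

1561 rings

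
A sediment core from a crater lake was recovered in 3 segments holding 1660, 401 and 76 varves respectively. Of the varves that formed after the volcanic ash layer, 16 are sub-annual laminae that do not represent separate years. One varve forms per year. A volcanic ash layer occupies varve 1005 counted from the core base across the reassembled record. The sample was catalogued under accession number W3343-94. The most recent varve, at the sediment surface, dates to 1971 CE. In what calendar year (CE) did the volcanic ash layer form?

855 CE

Total varves = 1660 + 401 + 76 = 2137.
2137 − 1005 = 1132 varves lie beyond the volcanic ash layer toward the sediment surface.
1132 − 16 false = 1116 true varves after the volcanic ash layer.
The varve at the sediment surface is 1971 CE, so the volcanic ash layer dates to 1971 − 1116 = 855 CE.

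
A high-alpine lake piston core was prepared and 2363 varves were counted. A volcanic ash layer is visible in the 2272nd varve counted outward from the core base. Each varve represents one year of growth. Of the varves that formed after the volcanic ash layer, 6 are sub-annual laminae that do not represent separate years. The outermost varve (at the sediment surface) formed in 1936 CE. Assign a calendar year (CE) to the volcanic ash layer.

1851 CE

The volcanic ash layer sits at varve 2272 from the core base, so 2363 − 2272 = 91 varves formed after it.
Excluding 6 false varves: 91 − 6 = 85.
The varve at the sediment surface is 1936 CE, so the volcanic ash layer dates to 1936 − 85 = 1851 CE.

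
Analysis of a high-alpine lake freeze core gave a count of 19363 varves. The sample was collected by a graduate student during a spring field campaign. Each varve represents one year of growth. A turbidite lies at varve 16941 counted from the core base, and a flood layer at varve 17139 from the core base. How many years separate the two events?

198 years

The two markers are separated by 17139 − 16941 = 198 varves.
At one varve per year, 198 years elapsed between them.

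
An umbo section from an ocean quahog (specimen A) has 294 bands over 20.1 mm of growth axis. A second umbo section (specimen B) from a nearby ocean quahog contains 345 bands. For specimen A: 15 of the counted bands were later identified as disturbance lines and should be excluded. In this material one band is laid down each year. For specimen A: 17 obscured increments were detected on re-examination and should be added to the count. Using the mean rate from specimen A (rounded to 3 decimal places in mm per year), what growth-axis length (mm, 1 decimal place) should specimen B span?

23.5 mm

Specimen A: adjusted count: 294 − 15 + 17 = 296 bands.
A: Mean rate = 20.1 mm / 296 years ≈ 0.068 mm/yr.
For B, 0.068 mm/year × 345 years = 23.5 mm.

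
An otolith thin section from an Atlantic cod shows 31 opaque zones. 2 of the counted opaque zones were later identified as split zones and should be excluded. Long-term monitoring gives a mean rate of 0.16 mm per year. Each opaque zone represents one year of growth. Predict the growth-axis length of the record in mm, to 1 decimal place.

4.6 mm

After corrections the count is 31 − 2 = 29 opaque zones.
29 years at 0.16 mm/year gives 0.16 × 29 = 4.6 mm.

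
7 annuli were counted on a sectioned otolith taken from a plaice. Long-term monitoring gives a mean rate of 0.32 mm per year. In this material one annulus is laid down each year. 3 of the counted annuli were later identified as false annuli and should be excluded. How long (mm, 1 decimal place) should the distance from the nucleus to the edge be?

1.3 mm

Adjusted count: 7 − 3 = 4 annuli.
Length ≈ 0.32 × 4 = 1.3 mm.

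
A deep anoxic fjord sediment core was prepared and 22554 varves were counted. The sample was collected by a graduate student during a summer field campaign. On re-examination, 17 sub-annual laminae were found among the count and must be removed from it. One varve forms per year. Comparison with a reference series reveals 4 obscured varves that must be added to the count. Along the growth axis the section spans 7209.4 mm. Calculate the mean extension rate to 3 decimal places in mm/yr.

After corrections the count is 22554 − 17 + 4 = 22541 varves.
Extension rate ≈ 7209.4 / 22541 = 0.320 mm/yr.

0.320 mm/yr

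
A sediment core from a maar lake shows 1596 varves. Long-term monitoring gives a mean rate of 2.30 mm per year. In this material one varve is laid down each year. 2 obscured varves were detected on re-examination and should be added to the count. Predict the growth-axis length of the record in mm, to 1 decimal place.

Correcting the raw count gives 1596 + 2 = 1598 true varves.
1598 years at 2.30 mm/year gives 2.30 × 1598 = 3675.4 mm.

3675.4 mm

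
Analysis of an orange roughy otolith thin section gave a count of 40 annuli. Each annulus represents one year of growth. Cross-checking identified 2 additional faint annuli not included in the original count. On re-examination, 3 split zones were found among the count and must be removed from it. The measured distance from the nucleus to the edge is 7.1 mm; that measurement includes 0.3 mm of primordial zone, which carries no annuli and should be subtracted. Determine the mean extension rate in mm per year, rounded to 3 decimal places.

After corrections the count is 40 − 3 + 2 = 39 annuli.
Net length = 7.1 − 0.3 = 6.8 mm.
Mean rate = 6.8 mm / 39 years ≈ 0.174 mm per year.

0.174 mm per year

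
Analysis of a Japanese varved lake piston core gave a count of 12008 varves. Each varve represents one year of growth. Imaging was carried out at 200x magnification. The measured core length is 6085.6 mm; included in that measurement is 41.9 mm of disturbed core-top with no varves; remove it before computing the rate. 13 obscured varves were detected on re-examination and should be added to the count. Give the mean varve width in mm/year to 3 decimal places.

0.503 mm/year

Adjusted count: 12008 + 13 = 12021 varves.
Removing the 41.9 mm offcut leaves 6085.6 − 41.9 = 6043.7 mm.
6043.7 mm over 12021 years gives 6043.7 / 12021 ≈ 0.503 mm/year.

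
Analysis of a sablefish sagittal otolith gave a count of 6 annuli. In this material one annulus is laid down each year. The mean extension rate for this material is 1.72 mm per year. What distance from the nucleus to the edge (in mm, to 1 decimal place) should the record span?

10.3 mm

The record spans 6 years at 1.72 mm per year.
Predicted length = 1.72 mm/year × 6 years = 10.3 mm.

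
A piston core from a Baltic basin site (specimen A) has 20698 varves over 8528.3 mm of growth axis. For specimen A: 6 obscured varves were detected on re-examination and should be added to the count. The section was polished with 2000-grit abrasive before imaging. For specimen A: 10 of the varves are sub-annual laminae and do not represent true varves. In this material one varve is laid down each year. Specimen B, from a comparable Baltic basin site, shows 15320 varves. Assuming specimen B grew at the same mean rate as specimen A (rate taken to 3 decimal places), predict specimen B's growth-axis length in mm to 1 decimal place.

6311.8 mm

Specimen A: after corrections the count is 20698 − 10 + 6 = 20694 varves.
A: Extension rate ≈ 8528.3 / 20694 = 0.412 mm/yr.
Length of B = 0.412 × 15320 = 6311.8 mm.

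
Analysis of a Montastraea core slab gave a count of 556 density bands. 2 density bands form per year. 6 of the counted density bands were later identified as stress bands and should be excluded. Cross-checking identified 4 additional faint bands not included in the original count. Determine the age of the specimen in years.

After corrections the count is 556 − 6 + 4 = 554 density bands.
With 2 density bands per year, 554 / 2 = 277 years.

277 years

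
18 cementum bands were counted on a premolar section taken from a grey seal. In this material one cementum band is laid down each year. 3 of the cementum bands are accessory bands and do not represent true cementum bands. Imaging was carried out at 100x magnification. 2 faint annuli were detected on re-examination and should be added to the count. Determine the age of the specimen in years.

17 years

Correcting the raw count gives 18 − 3 + 2 = 17 true cementum bands.
With a one-to-one cementum band periodicity this is 17 years.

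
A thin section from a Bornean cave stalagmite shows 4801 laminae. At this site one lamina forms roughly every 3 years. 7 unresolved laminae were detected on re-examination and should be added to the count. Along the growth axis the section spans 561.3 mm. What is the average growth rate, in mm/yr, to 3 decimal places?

Correcting the raw count gives 4801 + 7 = 4808 true laminae.
Multiplying by 3 years per lamina: 4808 × 3 = 14424 years.
Mean rate = 561.3 mm / 14424 years ≈ 0.039 mm/yr.

0.039 mm/yr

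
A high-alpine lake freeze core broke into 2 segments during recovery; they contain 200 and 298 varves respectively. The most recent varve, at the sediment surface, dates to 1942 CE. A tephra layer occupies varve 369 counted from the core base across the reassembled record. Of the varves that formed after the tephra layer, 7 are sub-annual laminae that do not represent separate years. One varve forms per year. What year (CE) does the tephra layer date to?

1820 CE

Total varves = 200 + 298 = 498.
The tephra layer sits at varve 369 from the core base, so 498 − 369 = 129 varves formed after it.
Removing the 7 false varves leaves 129 − 7 = 122 true varves beyond the tephra layer.
1942 − 122 = 1820 CE.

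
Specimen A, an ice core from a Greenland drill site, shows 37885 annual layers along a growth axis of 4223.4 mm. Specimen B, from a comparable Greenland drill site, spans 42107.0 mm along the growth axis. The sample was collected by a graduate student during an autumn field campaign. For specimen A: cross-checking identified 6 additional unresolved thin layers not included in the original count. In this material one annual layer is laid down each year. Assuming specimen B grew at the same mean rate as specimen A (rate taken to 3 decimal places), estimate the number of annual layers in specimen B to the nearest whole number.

Specimen A: after corrections the count is 37885 + 6 = 37891 annual layers.
A: Extension rate ≈ 4223.4 / 37891 = 0.111 mm per year.
For B, 42107.0 / 0.111 = 379342.34 years ≈ 379342 annual layers.

379342 annual layers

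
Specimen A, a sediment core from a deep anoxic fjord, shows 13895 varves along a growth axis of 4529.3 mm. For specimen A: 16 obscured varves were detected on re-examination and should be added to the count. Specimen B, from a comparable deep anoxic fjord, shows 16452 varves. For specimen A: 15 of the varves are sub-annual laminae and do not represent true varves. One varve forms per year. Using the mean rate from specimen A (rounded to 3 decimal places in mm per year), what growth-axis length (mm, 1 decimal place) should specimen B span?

Specimen A: correcting the raw count gives 13895 − 15 + 16 = 13896 true varves.
A: Mean rate = 4529.3 mm / 13896 years ≈ 0.326 mm per year.
For B, 0.326 mm/year × 16452 years = 5363.4 mm.

5363.4 mm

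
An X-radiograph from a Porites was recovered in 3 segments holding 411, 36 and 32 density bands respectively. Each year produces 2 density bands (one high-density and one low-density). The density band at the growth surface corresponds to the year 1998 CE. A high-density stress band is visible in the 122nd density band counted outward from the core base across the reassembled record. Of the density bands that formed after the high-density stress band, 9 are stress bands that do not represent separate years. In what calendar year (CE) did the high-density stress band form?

1824 CE

Total density bands = 411 + 36 + 32 = 479.
479 − 122 = 357 density bands lie beyond the high-density stress band toward the growth surface.
Removing the 9 false density bands leaves 357 − 9 = 348 true density bands beyond the high-density stress band.
Dividing by 2 density bands per year: 348 / 2 = 174 years.
1998 − 174 = 1824 CE.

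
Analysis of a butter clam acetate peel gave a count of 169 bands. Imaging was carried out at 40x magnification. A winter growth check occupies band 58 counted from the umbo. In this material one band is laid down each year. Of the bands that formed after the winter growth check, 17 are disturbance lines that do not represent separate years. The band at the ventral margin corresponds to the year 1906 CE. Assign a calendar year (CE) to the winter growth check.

The winter growth check sits at band 58 from the umbo, so 169 − 58 = 111 bands formed after it.
Excluding 17 false bands: 111 − 17 = 94.
1906 − 94 = 1812 CE.

1812 CE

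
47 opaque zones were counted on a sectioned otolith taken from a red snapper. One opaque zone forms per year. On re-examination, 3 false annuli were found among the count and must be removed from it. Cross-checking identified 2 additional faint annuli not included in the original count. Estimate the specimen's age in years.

46 years

Correcting the raw count gives 47 − 3 + 2 = 46 true opaque zones.
At one opaque zone per year, that is 46 years.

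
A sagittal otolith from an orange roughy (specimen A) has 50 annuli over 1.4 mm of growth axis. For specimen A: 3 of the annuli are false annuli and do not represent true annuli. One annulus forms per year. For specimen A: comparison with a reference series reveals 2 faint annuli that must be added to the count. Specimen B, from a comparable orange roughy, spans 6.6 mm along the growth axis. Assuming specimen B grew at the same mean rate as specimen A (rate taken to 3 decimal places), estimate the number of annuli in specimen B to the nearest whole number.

Specimen A: adjusted count: 50 − 3 + 2 = 49 annuli.
A: Mean rate = 1.4 mm / 49 years ≈ 0.029 mm per year.
Specimen B: 6.6 mm / 0.029 mm per year = 227.59 years ≈ 228 annuli.

228 annuli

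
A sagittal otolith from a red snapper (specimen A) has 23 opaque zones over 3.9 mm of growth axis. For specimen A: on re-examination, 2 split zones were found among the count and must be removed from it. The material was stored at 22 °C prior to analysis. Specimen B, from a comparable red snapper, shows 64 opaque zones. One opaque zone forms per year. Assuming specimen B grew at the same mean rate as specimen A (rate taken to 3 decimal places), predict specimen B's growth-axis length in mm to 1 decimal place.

11.9 mm

Specimen A: adjusted count: 23 − 2 = 21 opaque zones.
A: 3.9 mm over 21 years gives 3.9 / 21 ≈ 0.186 mm/year.
Length of B = 0.186 × 64 = 11.9 mm.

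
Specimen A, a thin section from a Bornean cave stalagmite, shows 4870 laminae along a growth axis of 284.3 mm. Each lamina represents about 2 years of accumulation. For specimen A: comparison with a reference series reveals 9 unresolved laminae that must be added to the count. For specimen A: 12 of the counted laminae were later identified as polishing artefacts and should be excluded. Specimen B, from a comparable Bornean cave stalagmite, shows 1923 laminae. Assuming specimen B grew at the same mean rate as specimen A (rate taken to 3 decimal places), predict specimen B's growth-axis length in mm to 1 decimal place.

Specimen A: correcting the raw count gives 4870 − 12 + 9 = 4867 true laminae.
Specimen A: 4867 laminae at 2 years each span 4867 × 2 = 9734 years.
A: 284.3 mm over 9734 years gives 284.3 / 9734 ≈ 0.029 mm/year.
Specimen B: multiplying by 2 years per lamina: 1923 × 2 = 3846 years. Length of B = 0.029 × 3846 = 111.5 mm.

111.5 mm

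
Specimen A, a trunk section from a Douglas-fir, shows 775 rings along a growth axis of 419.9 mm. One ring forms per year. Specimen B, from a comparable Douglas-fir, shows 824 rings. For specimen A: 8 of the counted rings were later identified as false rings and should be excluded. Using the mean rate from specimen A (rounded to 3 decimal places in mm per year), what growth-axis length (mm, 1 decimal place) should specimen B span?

450.7 mm

Specimen A: after corrections the count is 775 − 8 = 767 rings.
A: Mean rate = 419.9 mm / 767 years ≈ 0.547 mm per year.
Length of B = 0.547 × 824 = 450.7 mm.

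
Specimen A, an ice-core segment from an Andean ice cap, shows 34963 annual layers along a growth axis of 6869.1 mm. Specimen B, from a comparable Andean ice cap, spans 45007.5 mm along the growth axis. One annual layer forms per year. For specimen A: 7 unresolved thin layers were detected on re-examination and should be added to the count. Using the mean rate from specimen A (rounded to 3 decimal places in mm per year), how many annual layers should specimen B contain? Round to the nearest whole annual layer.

Specimen A: adjusted count: 34963 + 7 = 34970 annual layers.
A: 6869.1 mm over 34970 years gives 6869.1 / 34970 ≈ 0.196 mm/year.
For B, 45007.5 / 0.196 = 229630.10 years ≈ 229630 annual layers.

229630 annual layers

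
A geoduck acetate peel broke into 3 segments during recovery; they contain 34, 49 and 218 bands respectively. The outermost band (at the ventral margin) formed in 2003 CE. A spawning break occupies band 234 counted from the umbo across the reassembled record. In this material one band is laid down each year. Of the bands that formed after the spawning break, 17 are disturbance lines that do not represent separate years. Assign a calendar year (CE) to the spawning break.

1953 CE

Total bands = 34 + 49 + 218 = 301.
Between band 234 and the ventral margin there are 301 − 234 = 67 bands.
Excluding 17 false bands: 67 − 17 = 50.
2003 − 50 = 1953 CE.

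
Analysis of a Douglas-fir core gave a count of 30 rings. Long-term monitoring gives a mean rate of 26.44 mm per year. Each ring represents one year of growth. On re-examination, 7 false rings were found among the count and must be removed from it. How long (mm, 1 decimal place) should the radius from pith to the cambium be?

True ring count = 30 − 7 = 23.
Length ≈ 26.44 × 23 = 608.1 mm.

608.1 mm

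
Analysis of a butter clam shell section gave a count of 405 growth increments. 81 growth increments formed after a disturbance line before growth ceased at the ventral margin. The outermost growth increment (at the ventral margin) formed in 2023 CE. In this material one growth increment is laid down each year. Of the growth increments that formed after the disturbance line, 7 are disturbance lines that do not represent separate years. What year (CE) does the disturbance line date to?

81 growth increments post-date the disturbance line.
81 − 7 false = 74 true growth increments after the disturbance line.
2023 − 74 = 1949 CE.

1949 CE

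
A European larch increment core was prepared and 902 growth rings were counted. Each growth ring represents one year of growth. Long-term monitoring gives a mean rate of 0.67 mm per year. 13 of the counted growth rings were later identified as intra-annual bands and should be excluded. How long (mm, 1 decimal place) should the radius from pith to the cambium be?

595.6 mm

Adjusted count: 902 − 13 = 889 growth rings.
Predicted length = 0.67 mm/year × 889 years = 595.6 mm.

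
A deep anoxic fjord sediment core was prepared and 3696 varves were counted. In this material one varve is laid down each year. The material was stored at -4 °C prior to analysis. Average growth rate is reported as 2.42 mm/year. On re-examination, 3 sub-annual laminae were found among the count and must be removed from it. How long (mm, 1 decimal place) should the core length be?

Adjusted count: 3696 − 3 = 3693 varves.
3693 years at 2.42 mm/year gives 2.42 × 3693 = 8937.1 mm.

8937.1 mm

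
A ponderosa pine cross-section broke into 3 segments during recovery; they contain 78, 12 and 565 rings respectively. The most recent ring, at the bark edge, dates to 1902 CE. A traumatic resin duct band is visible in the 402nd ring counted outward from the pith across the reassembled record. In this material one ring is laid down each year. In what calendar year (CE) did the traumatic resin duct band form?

Total rings = 78 + 12 + 565 = 655.
655 − 402 = 253 rings lie beyond the traumatic resin duct band toward the bark edge.
Counting back 253 years from 1902 CE places the traumatic resin duct band in 1902 − 253 = 1649 CE.

1649 CE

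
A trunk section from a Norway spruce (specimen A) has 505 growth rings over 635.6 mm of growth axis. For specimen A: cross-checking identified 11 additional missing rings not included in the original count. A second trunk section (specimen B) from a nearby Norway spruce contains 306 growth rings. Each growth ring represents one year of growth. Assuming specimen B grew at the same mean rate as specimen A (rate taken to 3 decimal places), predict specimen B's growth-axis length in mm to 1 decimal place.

Specimen A: adjusted count: 505 + 11 = 516 growth rings.
A: 635.6 mm over 516 years gives 635.6 / 516 ≈ 1.232 mm/yr.
For B, 1.232 mm/year × 306 years = 377.0 mm.

377.0 mm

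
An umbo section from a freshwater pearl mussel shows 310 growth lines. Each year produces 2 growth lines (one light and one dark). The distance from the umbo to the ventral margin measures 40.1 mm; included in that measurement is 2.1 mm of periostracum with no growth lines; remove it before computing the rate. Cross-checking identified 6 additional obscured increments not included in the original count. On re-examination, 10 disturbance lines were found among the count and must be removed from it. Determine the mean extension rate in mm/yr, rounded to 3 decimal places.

0.248 mm/yr

Correcting the raw count gives 310 − 10 + 6 = 306 true growth lines.
Dividing by 2 growth lines per year: 306 / 2 = 153 years.
Removing the 2.1 mm offcut leaves 40.1 − 2.1 = 38.0 mm.
Extension rate ≈ 38.0 / 153 = 0.248 mm/yr.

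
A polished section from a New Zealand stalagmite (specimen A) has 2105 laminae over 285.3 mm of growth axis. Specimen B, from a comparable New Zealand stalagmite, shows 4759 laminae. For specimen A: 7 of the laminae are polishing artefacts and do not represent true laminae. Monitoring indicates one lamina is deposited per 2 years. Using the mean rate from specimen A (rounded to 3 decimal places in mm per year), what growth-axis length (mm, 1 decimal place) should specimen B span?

Specimen A: true lamina count = 2105 − 7 = 2098.
Specimen A: multiplying by 2 years per lamina: 2098 × 2 = 4196 years.
A: Mean rate = 285.3 mm / 4196 years ≈ 0.068 mm/yr.
Specimen B: at 2 years per lamina, 4759 × 2 = 9518 years. B's length ≈ 0.068 × 9518 = 647.2 mm.

647.2 mm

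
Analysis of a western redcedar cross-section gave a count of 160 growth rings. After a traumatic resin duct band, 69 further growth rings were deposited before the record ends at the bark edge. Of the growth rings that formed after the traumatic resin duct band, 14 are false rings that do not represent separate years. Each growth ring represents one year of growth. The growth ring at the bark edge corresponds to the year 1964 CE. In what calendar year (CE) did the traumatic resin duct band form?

1909 CE

69 growth rings post-date the traumatic resin duct band.
Removing the 14 false growth rings leaves 69 − 14 = 55 true growth rings beyond the traumatic resin duct band.
Counting back 55 years from 1964 CE places the traumatic resin duct band in 1964 − 55 = 1909 CE.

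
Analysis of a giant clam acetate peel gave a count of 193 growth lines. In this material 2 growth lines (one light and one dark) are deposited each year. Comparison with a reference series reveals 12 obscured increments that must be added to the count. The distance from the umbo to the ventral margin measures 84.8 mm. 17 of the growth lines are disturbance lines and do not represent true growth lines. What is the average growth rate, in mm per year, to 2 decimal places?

0.90 mm per year

Correcting the raw count gives 193 − 17 + 12 = 188 true growth lines.
With 2 growth lines per year, 188 / 2 = 94 years.
84.8 mm over 94 years gives 84.8 / 94 ≈ 0.90 mm per year.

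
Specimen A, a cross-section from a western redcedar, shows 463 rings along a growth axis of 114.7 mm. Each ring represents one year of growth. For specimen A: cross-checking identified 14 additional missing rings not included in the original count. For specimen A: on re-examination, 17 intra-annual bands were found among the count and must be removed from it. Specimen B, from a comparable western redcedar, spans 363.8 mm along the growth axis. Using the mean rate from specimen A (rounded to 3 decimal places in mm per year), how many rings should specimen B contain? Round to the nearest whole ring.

1461 rings

Specimen A: after corrections the count is 463 − 17 + 14 = 460 rings.
A: 114.7 mm over 460 years gives 114.7 / 460 ≈ 0.249 mm/yr.
B spans 363.8 / 0.249 = 1461.04 years ≈ 1461 rings.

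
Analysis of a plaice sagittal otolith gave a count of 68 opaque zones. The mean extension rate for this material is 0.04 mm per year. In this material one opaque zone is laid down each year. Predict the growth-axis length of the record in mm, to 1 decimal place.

The record spans 68 years at 0.04 mm per year.
68 years at 0.04 mm/year gives 0.04 × 68 = 2.7 mm.

2.7 mm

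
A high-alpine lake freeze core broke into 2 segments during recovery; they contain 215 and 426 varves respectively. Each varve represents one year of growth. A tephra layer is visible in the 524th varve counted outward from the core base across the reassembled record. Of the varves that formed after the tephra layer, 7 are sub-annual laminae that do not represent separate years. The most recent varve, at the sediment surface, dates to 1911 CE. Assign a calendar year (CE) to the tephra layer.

Total varves = 215 + 426 = 641.
641 − 524 = 117 varves lie beyond the tephra layer toward the sediment surface.
117 − 7 false = 110 true varves after the tephra layer.
The varve at the sediment surface is 1911 CE, so the tephra layer dates to 1911 − 110 = 1801 CE.

1801 CE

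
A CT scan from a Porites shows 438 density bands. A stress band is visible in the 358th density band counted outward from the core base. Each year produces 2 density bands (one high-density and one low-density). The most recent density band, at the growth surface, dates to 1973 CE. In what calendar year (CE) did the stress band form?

438 − 358 = 80 density bands lie beyond the stress band toward the growth surface.
With 2 density bands per year, 80 / 2 = 40 years.
Counting back 40 years from 1973 CE places the stress band in 1973 − 40 = 1933 CE.

1933 CE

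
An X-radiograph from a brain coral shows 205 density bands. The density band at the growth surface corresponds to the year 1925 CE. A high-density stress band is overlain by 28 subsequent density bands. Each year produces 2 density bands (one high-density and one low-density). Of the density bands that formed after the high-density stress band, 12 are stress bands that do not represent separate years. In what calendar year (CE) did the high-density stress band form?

1917 CE

28 density bands formed after the high-density stress band.
Excluding 12 false density bands: 28 − 12 = 16.
With 2 density bands per year, 16 / 2 = 8 years.
Counting back 8 years from 1925 CE places the high-density stress band in 1925 − 8 = 1917 CE.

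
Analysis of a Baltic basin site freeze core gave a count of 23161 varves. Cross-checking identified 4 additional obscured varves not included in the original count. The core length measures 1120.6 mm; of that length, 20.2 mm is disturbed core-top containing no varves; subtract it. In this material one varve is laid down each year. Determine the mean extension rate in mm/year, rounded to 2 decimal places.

Adjusted count: 23161 + 4 = 23165 varves.
The growth record spans 1120.6 − 20.2 = 1100.4 mm.
Extension rate ≈ 1100.4 / 23165 = 0.05 mm/year.

0.05 mm/year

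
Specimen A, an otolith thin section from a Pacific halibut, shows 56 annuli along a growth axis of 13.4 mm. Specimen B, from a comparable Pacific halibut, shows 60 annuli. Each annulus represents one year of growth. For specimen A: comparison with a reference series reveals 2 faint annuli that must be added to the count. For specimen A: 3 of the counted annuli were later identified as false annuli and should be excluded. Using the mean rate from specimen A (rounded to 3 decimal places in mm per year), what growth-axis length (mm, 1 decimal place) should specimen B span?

Specimen A: true annulus count = 56 − 3 + 2 = 55.
A: Mean rate = 13.4 mm / 55 years ≈ 0.244 mm per year.
For B, 0.244 mm/year × 60 years = 14.6 mm.

14.6 mm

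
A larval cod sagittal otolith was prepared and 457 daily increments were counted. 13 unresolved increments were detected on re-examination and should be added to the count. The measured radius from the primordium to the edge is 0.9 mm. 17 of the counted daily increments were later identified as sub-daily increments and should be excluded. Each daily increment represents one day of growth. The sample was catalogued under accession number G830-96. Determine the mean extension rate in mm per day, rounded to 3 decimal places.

0.002 mm per day

Adjusted count: 457 − 17 + 13 = 453 daily increments.
Mean rate = 0.9 mm / 453 days ≈ 0.002 mm per day.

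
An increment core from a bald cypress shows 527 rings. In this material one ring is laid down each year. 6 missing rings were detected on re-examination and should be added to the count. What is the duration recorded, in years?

After corrections the count is 527 + 6 = 533 rings.
At one ring per year, that is 533 years.

533 years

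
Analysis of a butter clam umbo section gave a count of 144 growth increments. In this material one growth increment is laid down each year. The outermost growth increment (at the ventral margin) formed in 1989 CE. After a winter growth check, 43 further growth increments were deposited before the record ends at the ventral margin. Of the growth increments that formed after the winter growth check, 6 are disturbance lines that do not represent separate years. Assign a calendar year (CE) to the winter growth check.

1952 CE

There are 43 growth increments younger than the winter growth check.
Excluding 6 false growth increments: 43 − 6 = 37.
The growth increment at the ventral margin is 1989 CE, so the winter growth check dates to 1989 − 37 = 1952 CE.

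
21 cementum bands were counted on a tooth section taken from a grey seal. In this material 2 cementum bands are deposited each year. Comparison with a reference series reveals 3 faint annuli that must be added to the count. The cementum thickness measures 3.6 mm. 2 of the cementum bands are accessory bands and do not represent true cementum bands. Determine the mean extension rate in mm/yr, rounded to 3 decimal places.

0.327 mm/yr

Correcting the raw count gives 21 − 2 + 3 = 22 true cementum bands.
Dividing by 2 cementum bands per year: 22 / 2 = 11 years.
3.6 mm over 11 years gives 3.6 / 11 ≈ 0.327 mm/yr.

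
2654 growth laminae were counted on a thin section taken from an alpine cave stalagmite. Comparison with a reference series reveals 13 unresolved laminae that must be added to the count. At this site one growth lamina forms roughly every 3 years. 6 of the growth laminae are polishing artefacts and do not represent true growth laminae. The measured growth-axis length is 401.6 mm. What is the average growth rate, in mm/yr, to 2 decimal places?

0.05 mm/yr

After corrections the count is 2654 − 6 + 13 = 2661 growth laminae.
At 3 years per growth lamina, 2661 × 3 = 7983 years.
401.6 mm over 7983 years gives 401.6 / 7983 ≈ 0.05 mm/yr.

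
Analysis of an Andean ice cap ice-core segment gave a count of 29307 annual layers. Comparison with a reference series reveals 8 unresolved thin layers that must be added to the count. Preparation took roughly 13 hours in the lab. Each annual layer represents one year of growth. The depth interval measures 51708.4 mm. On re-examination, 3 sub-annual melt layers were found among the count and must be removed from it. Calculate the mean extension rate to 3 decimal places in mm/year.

True annual layer count = 29307 − 3 + 8 = 29312.
51708.4 mm over 29312 years gives 51708.4 / 29312 ≈ 1.764 mm/year.

1.764 mm/year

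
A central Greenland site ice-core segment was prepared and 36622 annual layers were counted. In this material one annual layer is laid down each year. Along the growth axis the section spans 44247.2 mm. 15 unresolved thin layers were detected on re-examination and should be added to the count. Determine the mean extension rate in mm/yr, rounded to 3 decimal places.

Correcting the raw count gives 36622 + 15 = 36637 true annual layers.
44247.2 mm over 36637 years gives 44247.2 / 36637 ≈ 1.208 mm/yr.

1.208 mm/yr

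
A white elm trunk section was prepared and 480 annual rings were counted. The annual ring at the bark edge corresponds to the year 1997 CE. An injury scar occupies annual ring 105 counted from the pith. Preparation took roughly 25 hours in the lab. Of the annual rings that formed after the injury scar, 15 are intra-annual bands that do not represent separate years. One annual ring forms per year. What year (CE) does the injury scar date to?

480 − 105 = 375 annual rings lie beyond the injury scar toward the bark edge.
Removing the 15 false annual rings leaves 375 − 15 = 360 true annual rings beyond the injury scar.
The annual ring at the bark edge is 1997 CE, so the injury scar dates to 1997 − 360 = 1637 CE.

1637 CE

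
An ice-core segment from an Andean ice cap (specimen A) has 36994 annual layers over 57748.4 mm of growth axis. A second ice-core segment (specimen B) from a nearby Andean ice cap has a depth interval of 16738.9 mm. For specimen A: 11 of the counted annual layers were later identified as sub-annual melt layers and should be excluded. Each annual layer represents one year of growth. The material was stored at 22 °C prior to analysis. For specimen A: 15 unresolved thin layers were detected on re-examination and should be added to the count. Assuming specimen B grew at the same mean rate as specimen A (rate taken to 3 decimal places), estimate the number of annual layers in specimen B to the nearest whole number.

Specimen A: after corrections the count is 36994 − 11 + 15 = 36998 annual layers.
A: 57748.4 mm over 36998 years gives 57748.4 / 36998 ≈ 1.561 mm/year.
For B, 16738.9 / 1.561 = 10723.19 years ≈ 10723 annual layers.

10723 annual layers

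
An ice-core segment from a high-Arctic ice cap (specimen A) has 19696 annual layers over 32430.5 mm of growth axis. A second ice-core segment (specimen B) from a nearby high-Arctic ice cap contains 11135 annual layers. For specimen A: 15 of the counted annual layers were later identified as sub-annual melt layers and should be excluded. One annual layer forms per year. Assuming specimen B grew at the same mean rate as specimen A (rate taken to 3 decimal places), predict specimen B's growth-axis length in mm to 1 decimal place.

18350.5 mm

Specimen A: adjusted count: 19696 − 15 = 19681 annual layers.
A: Extension rate ≈ 32430.5 / 19681 = 1.648 mm/yr.
For B, 1.648 mm/year × 11135 years = 18350.5 mm.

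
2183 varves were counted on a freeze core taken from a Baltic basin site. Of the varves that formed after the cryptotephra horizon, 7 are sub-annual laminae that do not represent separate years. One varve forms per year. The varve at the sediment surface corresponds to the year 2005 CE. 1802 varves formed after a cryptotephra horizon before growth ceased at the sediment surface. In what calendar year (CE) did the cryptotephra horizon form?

210 CE

1802 varves formed after the cryptotephra horizon.
Excluding 7 false varves: 1802 − 7 = 1795.
Counting back 1795 years from 2005 CE places the cryptotephra horizon in 2005 − 1795 = 210 CE.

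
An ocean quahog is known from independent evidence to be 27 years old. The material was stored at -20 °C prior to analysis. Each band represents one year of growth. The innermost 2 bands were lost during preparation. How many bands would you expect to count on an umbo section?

One band per year gives 27 bands over 27 years.
Less the 2 uncaptured bands: 27 − 2 = 25.

25 bands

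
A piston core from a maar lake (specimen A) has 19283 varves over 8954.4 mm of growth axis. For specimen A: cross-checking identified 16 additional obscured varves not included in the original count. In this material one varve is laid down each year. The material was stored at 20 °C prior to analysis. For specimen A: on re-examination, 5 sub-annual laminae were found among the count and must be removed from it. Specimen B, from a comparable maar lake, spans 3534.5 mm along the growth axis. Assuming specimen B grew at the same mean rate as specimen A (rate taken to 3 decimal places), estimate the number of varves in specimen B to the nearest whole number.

Specimen A: correcting the raw count gives 19283 − 5 + 16 = 19294 true varves.
A: Mean rate = 8954.4 mm / 19294 years ≈ 0.464 mm/yr.
For B, 3534.5 / 0.464 = 7617.46 years ≈ 7617 varves.

7617 varves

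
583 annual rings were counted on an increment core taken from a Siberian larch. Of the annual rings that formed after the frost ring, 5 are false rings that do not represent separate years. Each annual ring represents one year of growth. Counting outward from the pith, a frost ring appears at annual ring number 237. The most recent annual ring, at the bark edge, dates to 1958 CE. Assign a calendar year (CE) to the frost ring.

1617 CE

The frost ring sits at annual ring 237 from the pith, so 583 − 237 = 346 annual rings formed after it.
Excluding 5 false annual rings: 346 − 5 = 341.
The annual ring at the bark edge is 1958 CE, so the frost ring dates to 1958 − 341 = 1617 CE.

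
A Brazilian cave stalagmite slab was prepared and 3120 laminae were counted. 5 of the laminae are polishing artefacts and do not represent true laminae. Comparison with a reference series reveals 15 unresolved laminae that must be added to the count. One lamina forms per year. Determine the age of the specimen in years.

True lamina count = 3120 − 5 + 15 = 3130.
With a one-to-one lamina periodicity this is 3130 years.

3130 years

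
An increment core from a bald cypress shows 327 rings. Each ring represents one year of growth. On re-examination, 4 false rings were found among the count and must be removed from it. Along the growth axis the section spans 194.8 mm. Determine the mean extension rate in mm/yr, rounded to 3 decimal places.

True ring count = 327 − 4 = 323.
194.8 mm over 323 years gives 194.8 / 323 ≈ 0.603 mm/yr.

0.603 mm/yr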